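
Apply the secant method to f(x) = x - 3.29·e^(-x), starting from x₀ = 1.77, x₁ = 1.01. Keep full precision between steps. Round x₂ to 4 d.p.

1.1124

f(x_0) = 1.209604, f(x_1) = -0.188280
x_2 = 1.010000 - (-0.188280)·(1.010000 - 1.770000)/(-0.188280 - (1.209604)) = 1.112364; f(x_2) = 0.030675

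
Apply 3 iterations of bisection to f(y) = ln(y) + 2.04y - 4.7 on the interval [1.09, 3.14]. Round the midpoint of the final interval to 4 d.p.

f(1.090000) = -2.390222, f(3.140000) = 2.849823 (opposite signs)
step 1: m = 2.115000, f(m) = 0.363655 > 0 → root in [1.090000, 2.115000]
step 2: m = 1.602500, f(m) = -0.959335 < 0 → root in [1.602500, 2.115000]
step 3: m = 1.858750, f(m) = -0.288246 < 0 → root in [1.858750, 2.115000]
Midpoint of [1.858750, 2.115000] = 1.986875

1.9869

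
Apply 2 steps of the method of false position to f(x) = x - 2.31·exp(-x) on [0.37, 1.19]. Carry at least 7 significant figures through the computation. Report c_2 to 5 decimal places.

0.92531

False-position update: c = (a·f(b) − b·f(a))/(f(b) − f(a)); replace the endpoint whose sign matches f(c).
f(0.370000) = -1.225596, f(1.190000) = 0.487249
step 1: c = 0.956737, f(c) = 0.069363 > 0 → new bracket [0.370000, 0.956737]
step 2: c = 0.925309, f(c) = 0.009604 > 0 → new bracket [0.370000, 0.925309]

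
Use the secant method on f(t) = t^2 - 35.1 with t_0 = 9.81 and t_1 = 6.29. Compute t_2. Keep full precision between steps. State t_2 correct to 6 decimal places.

6.012727

f(t_0) = 61.136100, f(t_1) = 4.464100
t_2 = 6.290000 - (4.464100)·(6.290000 - 9.810000)/(4.464100 - (61.136100)) = 6.012727; f(t_2) = 1.052882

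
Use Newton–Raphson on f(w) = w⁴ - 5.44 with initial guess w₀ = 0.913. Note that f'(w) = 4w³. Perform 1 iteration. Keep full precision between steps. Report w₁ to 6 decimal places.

Newton update: w ← w − f(w)/f'(w).
w_0 = 0.913000: f = -4.745163, f' = 3.044194 → w_1 = 0.913000 - (-4.745163)/(3.044194) = 2.471758

2.471758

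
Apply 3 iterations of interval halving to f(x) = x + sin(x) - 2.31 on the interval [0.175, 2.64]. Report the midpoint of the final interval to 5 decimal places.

f(0.175000) = -1.960892, f(2.640000) = 0.810823 (opposite signs)
step 1: m = 1.407500, f(m) = 0.084197 > 0 → root in [0.175000, 1.407500]
step 2: m = 0.791250, f(m) = -0.807517 < 0 → root in [0.791250, 1.407500]
step 3: m = 1.099375, f(m) = -0.319701 < 0 → root in [1.099375, 1.407500]
Midpoint of [1.099375, 1.407500] = 1.253437

1.25344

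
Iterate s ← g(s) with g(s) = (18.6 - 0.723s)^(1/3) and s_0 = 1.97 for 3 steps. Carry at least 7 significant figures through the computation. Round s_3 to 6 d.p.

s_1 = g(1.970000) = 2.580109
s_2 = g(2.580109) = 2.557830
s_3 = g(2.557830) = 2.558650

2.558650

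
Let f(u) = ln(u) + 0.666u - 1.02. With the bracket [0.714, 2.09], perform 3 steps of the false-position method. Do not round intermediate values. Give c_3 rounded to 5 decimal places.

1.22765

f(0.714000) = -0.881348, f(2.090000) = 1.109104
step 1: c = 1.323276, f(c) = 0.141413 > 0 → new bracket [0.714000, 1.323276]
step 2: c = 1.239034, f(c) = 0.019529 > 0 → new bracket [0.714000, 1.239034]
step 3: c = 1.227653, f(c) = 0.002721 > 0 → new bracket [0.714000, 1.227653]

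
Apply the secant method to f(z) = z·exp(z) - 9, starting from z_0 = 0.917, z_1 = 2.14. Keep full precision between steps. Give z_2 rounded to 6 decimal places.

1.432977

f(z_0) = -6.705873, f(z_1) = 9.188797
z_2 = 2.140000 - (9.188797)·(2.140000 - 0.917000)/(9.188797 - (-6.705873)) = 1.432977; f(z_2) = -2.994168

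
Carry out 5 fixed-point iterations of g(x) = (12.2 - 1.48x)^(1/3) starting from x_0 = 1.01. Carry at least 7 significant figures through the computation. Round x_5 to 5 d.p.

x_1 = g(1.010000) = 2.203932
x_2 = g(2.203932) = 2.075310
x_3 = g(2.075310) = 2.089940
x_4 = g(2.089940) = 2.088286
x_5 = g(2.088286) = 2.088473

2.08847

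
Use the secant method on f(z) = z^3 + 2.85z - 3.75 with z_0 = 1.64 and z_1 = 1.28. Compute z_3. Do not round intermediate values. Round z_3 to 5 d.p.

0.99439

f(z_0) = 5.334944, f(z_1) = 1.995152
z_2 = 1.280000 - (1.995152)·(1.280000 - 1.640000)/(1.995152 - (5.334944)) = 1.064940; f(z_2) = 0.492826
z_3 = 1.064940 - (0.492826)·(1.064940 - 1.280000)/(0.492826 - (1.995152)) = 0.994392; f(z_3) = 0.067285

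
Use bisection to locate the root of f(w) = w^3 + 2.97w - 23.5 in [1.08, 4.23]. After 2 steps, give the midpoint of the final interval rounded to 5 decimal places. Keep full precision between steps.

2.26125

f(1.080000) = -19.032688, f(4.230000) = 64.750067 (opposite signs)
step 1: m = 2.655000, f(m) = 3.100511 > 0 → root in [1.080000, 2.655000]
step 2: m = 1.867500, f(m) = -11.440514 < 0 → root in [1.867500, 2.655000]
Midpoint of [1.867500, 2.655000] = 2.261250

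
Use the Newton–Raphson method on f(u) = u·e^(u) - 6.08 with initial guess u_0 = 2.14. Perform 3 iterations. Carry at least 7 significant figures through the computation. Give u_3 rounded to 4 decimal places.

Newton update: u ← u − f(u)/f'(u).
f'(u) = (u + 1)·e^(u)
u_0 = 2.140000: f = 12.108797, f' = 26.688234 → u_1 = 2.140000 - (12.108797)/(26.688234) = 1.686287
u_1 = 1.686287: f = 3.024932, f' = 14.504328 → u_2 = 1.686287 - (3.024932)/(14.504328) = 1.477733
u_2 = 1.477733: f = 0.396905, f' = 10.859905 → u_3 = 1.477733 - (0.396905)/(10.859905) = 1.441186

1.4412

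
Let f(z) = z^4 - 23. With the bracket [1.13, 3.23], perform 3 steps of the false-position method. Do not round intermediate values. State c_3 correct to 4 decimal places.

f(1.130000) = -21.369526, f(3.230000) = 85.845402
step 1: c = 1.548561, f(c) = -17.249396 < 0 → new bracket [1.548561, 3.230000]
step 2: c = 1.829893, f(c) = -11.787502 < 0 → new bracket [1.829893, 3.230000]
step 3: c = 1.998932, f(c) = -7.034162 < 0 → new bracket [1.998932, 3.230000]

1.9989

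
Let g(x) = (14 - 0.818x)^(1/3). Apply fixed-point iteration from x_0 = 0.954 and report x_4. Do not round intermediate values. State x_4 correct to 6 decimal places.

2.297087

x_1 = g(0.954000) = 2.364502
x_2 = g(2.364502) = 2.293608
x_3 = g(2.293608) = 2.297276
x_4 = g(2.297276) = 2.297087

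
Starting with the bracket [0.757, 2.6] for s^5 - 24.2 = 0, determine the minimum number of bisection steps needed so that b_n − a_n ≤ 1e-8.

Initial width b − a = 2.6 − 0.757 = 1.843000.
After n steps the width is (b−a)/2^n; need (b−a)/2^n ≤ 1e-8.
So n ≥ log₂(1.843000/1e-8) = log₂(184300000.0000) ≈ 27.4575.
Hence n = 28.

28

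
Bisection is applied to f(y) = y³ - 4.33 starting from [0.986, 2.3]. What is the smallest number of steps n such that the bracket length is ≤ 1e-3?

Initial width b − a = 2.3 − 0.986 = 1.314000.
After n steps the width is (b−a)/2^n; need (b−a)/2^n ≤ 1e-3.
So n ≥ log₂(1.314000/1e-3) = log₂(1314.0000) ≈ 10.3597.
Hence n = 11.

11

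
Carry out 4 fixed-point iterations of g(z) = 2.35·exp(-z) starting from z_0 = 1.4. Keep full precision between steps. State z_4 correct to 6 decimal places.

1.251563

z_1 = g(1.400000) = 0.579503
z_2 = g(0.579503) = 1.316415
z_3 = g(1.316415) = 0.630022
z_4 = g(0.630022) = 1.251563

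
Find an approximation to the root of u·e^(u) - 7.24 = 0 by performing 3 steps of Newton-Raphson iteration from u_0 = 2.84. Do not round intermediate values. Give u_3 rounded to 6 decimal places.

f'(u) = (u + 1)·e^(u)
u_0 = 2.840000: f = 41.368774, f' = 65.724540 → u_1 = 2.840000 - (41.368774)/(65.724540) = 2.210573
u_1 = 2.210573: f = 12.922518, f' = 29.283463 → u_2 = 2.210573 - (12.922518)/(29.283463) = 1.769283
u_2 = 1.769283: f = 3.139752, f' = 16.246396 → u_3 = 1.769283 - (3.139752)/(16.246396) = 1.576024

1.576024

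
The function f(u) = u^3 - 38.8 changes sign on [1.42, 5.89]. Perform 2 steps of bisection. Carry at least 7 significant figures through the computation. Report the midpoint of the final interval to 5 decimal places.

f(1.420000) = -35.936712, f(5.890000) = 165.536469 (opposite signs)
step 1: m = 3.655000, f(m) = 10.027236 > 0 → root in [1.420000, 3.655000]
step 2: m = 2.537500, f(m) = -22.461275 < 0 → root in [2.537500, 3.655000]
Midpoint of [2.537500, 3.655000] = 3.096250

3.09625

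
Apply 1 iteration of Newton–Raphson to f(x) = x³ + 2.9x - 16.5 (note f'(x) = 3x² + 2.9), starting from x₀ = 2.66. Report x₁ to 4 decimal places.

x_0 = 2.660000: f = 10.035096, f' = 24.126800 → x_1 = 2.660000 - (10.035096)/(24.126800) = 2.244069

2.2441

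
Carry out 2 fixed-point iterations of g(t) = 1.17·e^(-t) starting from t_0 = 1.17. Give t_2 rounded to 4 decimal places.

t_1 = g(1.170000) = 0.363129
t_2 = g(0.363129) = 0.813731

0.8137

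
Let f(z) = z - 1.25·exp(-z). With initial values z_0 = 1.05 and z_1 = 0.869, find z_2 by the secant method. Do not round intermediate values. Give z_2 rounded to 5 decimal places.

f(z_0) = 0.612578, f(z_1) = 0.344787
z_2 = 0.869000 - (0.344787)·(0.869000 - 1.050000)/(0.344787 - (0.612578)) = 0.635959; f(z_2) = -0.025826

0.63596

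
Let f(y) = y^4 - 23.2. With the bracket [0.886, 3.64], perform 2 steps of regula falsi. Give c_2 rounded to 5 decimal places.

1.52995

f(0.886000) = -22.583781, f(3.640000) = 152.351900
step 1: c = 1.241535, f(c) = -20.824059 < 0 → new bracket [1.241535, 3.640000]
step 2: c = 1.529945, f(c) = -17.720969 < 0 → new bracket [1.529945, 3.640000]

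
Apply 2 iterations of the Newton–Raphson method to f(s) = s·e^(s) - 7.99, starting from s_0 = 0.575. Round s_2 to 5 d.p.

f'(s) = (s + 1)·e^(s)
s_0 = 0.575000: f = -6.968150, f' = 2.798981 → s_1 = 0.575000 - (-6.968150)/(2.798981) = 3.064531
s_1 = 3.064531: f = 57.665805, f' = 87.080225 → s_2 = 3.064531 - (57.665805)/(87.080225) = 2.402317

2.40232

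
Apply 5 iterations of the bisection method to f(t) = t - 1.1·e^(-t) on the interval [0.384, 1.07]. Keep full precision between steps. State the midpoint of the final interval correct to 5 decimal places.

0.60909

f(0.384000) = -0.365245, f(1.070000) = 0.692691 (opposite signs)
step 1: m = 0.727000, f(m) = 0.195307 > 0 → root in [0.384000, 0.727000]
step 2: m = 0.555500, f(m) = -0.075664 < 0 → root in [0.555500, 0.727000]
step 3: m = 0.641250, f(m) = 0.061953 > 0 → root in [0.555500, 0.641250]
step 4: m = 0.598375, f(m) = -0.006300 < 0 → root in [0.598375, 0.641250]
step 5: m = 0.619813, f(m) = 0.027963 > 0 → root in [0.598375, 0.619813]
Midpoint of [0.598375, 0.619813] = 0.609094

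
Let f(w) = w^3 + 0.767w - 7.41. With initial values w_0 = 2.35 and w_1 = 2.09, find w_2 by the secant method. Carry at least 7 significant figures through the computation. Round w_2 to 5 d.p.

1.87661

f(w_0) = 7.370325, f(w_1) = 3.322359
w_2 = 2.090000 - (3.322359)·(2.090000 - 2.350000)/(3.322359 - (7.370325)) = 1.876606; f(w_2) = 0.638102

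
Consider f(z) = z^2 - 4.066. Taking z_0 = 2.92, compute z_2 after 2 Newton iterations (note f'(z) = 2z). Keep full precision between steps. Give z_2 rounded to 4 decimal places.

Newton update: z ← z − f(z)/f'(z).
z_0 = 2.920000: f = 4.460400, f' = 5.840000 → z_1 = 2.920000 - (4.460400)/(5.840000) = 2.156233
z_1 = 2.156233: f = 0.583340, f' = 4.312466 → z_2 = 2.156233 - (0.583340)/(4.312466) = 2.020965

2.0210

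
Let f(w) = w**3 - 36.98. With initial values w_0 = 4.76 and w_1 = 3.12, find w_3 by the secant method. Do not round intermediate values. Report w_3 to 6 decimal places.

3.336450

f(w_0) = 70.870176, f(w_1) = -6.608672
w_2 = 3.120000 - (-6.608672)·(3.120000 - 4.760000)/(-6.608672 - (70.870176)) = 3.259886; f(w_2) = -2.337652
w_3 = 3.259886 - (-2.337652)·(3.259886 - 3.120000)/(-2.337652 - (-6.608672)) = 3.336450; f(w_3) = 0.161021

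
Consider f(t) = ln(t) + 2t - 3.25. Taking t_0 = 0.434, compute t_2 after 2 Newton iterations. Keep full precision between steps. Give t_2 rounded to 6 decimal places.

f'(t) = 1/t + 2
t_0 = 0.434000: f = -3.216711, f' = 4.304147 → t_1 = 0.434000 - (-3.216711)/(4.304147) = 1.181351
t_1 = 1.181351: f = -0.720638, f' = 2.846488 → t_2 = 1.181351 - (-0.720638)/(2.846488) = 1.434519

1.434519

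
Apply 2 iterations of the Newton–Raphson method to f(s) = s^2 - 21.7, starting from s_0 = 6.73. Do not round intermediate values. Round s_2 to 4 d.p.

4.6685

f'(s) = 2s
s_0 = 6.730000: f = 23.592900, f' = 13.460000 → s_1 = 6.730000 - (23.592900)/(13.460000) = 4.977184
s_1 = 4.977184: f = 3.072363, f' = 9.954368 → s_2 = 4.977184 - (3.072363)/(9.954368) = 4.668540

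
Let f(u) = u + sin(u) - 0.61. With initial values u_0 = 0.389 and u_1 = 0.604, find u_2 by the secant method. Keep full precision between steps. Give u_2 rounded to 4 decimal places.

f(u_0) = 0.158263, f(u_1) = 0.561939
u_2 = 0.604000 - (0.561939)·(0.604000 - 0.389000)/(0.561939 - (0.158263)) = 0.304708; f(u_2) = -0.005277

0.3047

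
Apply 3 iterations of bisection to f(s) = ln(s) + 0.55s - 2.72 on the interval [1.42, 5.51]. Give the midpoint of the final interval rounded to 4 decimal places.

f(1.420000) = -1.588343, f(5.510000) = 2.017065 (opposite signs)
step 1: m = 3.465000, f(m) = 0.428463 > 0 → root in [1.420000, 3.465000]
step 2: m = 2.442500, f(m) = -0.483603 < 0 → root in [2.442500, 3.465000]
step 3: m = 2.953750, f(m) = -0.012362 < 0 → root in [2.953750, 3.465000]
Midpoint of [2.953750, 3.465000] = 3.209375

3.2094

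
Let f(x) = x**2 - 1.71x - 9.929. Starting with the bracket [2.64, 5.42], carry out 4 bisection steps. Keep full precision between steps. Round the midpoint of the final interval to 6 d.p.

f(2.640000) = -7.473800, f(5.420000) = 10.179200 (opposite signs)
step 1: m = 4.030000, f(m) = -0.579400 < 0 → root in [4.030000, 5.420000]
step 2: m = 4.725000, f(m) = 4.316875 > 0 → root in [4.030000, 4.725000]
step 3: m = 4.377500, f(m) = 1.747981 > 0 → root in [4.030000, 4.377500]
step 4: m = 4.203750, f(m) = 0.554102 > 0 → root in [4.030000, 4.203750]
Midpoint of [4.030000, 4.203750] = 4.116875

4.116875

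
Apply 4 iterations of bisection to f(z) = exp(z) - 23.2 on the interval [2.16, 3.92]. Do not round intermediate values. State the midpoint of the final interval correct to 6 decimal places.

3.095000

f(2.160000) = -14.528862, f(3.920000) = 27.200445 (opposite signs)
step 1: m = 3.040000, f(m) = -2.294757 < 0 → root in [3.040000, 3.920000]
step 2: m = 3.480000, f(m) = 9.259722 > 0 → root in [3.040000, 3.480000]
step 3: m = 3.260000, f(m) = 2.849537 > 0 → root in [3.040000, 3.260000]
step 4: m = 3.150000, f(m) = 0.136065 > 0 → root in [3.040000, 3.150000]
Midpoint of [3.040000, 3.150000] = 3.095000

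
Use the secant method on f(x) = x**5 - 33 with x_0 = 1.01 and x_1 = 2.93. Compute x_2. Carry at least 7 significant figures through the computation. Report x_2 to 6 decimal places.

f(x_0) = -31.948990, f(x_1) = 182.942488
x_2 = 2.930000 - (182.942488)·(2.930000 - 1.010000)/(182.942488 - (-31.948990)) = 1.295456; f(x_2) = -29.351509

1.295456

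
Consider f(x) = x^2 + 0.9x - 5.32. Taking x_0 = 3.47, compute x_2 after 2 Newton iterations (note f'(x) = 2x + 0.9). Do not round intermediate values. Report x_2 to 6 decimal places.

1.918550

x_0 = 3.470000: f = 9.843900, f' = 7.840000 → x_1 = 3.470000 - (9.843900)/(7.840000) = 2.214401
x_1 = 2.214401: f = 1.576530, f' = 5.328801 → x_2 = 2.214401 - (1.576530)/(5.328801) = 1.918550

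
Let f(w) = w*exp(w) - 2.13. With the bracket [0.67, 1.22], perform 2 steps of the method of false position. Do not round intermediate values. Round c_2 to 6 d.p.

0.869612

f(0.670000) = -0.820661, f(1.220000) = 2.002369
step 1: c = 0.829886, f(c) = -0.227023 < 0 → new bracket [0.829886, 1.220000]
step 2: c = 0.869612, f(c) = -0.055118 < 0 → new bracket [0.869612, 1.220000]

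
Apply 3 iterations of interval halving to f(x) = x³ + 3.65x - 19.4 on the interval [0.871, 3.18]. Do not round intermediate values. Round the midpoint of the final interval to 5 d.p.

f(0.871000) = -15.560074, f(3.180000) = 24.364432 (opposite signs)
step 1: m = 2.025500, f(m) = -3.697007 < 0 → root in [2.025500, 3.180000]
step 2: m = 2.602750, f(m) = 7.731867 > 0 → root in [2.025500, 2.602750]
step 3: m = 2.314125, f(m) = 1.439099 > 0 → root in [2.025500, 2.314125]
Midpoint of [2.025500, 2.314125] = 2.169812

2.16981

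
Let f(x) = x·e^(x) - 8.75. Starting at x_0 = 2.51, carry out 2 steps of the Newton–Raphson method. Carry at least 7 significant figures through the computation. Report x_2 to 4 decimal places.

1.7272

f'(x) = (x + 1)·e^(x)
x_0 = 2.510000: f = 22.135374, f' = 43.190305 → x_1 = 2.510000 - (22.135374)/(43.190305) = 1.997492
x_1 = 1.997492: f = 5.972611, f' = 22.093159 → x_2 = 1.997492 - (5.972611)/(22.093159) = 1.727154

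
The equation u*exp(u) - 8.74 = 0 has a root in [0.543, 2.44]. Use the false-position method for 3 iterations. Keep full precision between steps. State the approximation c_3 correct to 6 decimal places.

f(0.543000) = -7.805409, f(2.440000) = 19.254219
step 1: c = 1.090194, f(c) = -5.496836 < 0 → new bracket [1.090194, 2.440000]
step 2: c = 1.389965, f(c) = -3.159690 < 0 → new bracket [1.389965, 2.440000]
step 3: c = 1.537989, f(c) = -1.580326 < 0 → new bracket [1.537989, 2.440000]

1.537989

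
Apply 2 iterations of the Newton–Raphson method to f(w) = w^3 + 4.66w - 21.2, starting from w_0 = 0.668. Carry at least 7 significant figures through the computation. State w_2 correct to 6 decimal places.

f'(w) = 3w^2 + 4.66
w_0 = 0.668000: f = -17.789042, f' = 5.998672 → w_1 = 0.668000 - (-17.789042)/(5.998672) = 3.633497
w_1 = 3.633497: f = 43.702604, f' = 44.266896 → w_2 = 3.633497 - (43.702604)/(44.266896) = 2.646244

2.646244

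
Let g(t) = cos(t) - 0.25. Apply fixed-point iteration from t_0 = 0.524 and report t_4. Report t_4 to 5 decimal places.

t_1 = g(0.524000) = 0.615825
t_2 = g(0.615825) = 0.566297
t_3 = g(0.566297) = 0.593893
t_4 = g(0.593893) = 0.578768

0.57877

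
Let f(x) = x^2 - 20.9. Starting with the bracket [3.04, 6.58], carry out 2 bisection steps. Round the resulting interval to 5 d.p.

f(3.040000) = -11.658400, f(6.580000) = 22.396400 (opposite signs)
step 1: m = 4.810000, f(m) = 2.236100 > 0 → root in [3.040000, 4.810000]
step 2: m = 3.925000, f(m) = -5.494375 < 0 → root in [3.925000, 4.810000]

[3.92500, 4.81000]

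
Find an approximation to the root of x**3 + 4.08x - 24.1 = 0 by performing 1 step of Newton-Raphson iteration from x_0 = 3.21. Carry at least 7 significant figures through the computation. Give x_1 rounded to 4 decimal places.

f'(x) = 3x**2 + 4.08
x_0 = 3.210000: f = 22.072961, f' = 34.992300 → x_1 = 3.210000 - (22.072961)/(34.992300) = 2.579205

2.5792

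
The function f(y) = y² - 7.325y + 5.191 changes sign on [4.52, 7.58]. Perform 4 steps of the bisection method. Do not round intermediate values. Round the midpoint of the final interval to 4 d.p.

6.5281

f(4.520000) = -7.487600, f(7.580000) = 7.123900 (opposite signs)
step 1: m = 6.050000, f(m) = -2.522750 < 0 → root in [6.050000, 7.580000]
step 2: m = 6.815000, f(m) = 1.715350 > 0 → root in [6.050000, 6.815000]
step 3: m = 6.432500, f(m) = -0.550006 < 0 → root in [6.432500, 6.815000]
step 4: m = 6.623750, f(m) = 0.546095 > 0 → root in [6.432500, 6.623750]
Midpoint of [6.432500, 6.623750] = 6.528125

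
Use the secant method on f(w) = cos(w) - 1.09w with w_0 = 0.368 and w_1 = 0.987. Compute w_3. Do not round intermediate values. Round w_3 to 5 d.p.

f(w_0) = 0.531929, f(w_1) = -0.524635
w_2 = 0.987000 - (-0.524635)·(0.987000 - 0.368000)/(-0.524635 - (0.531929)) = 0.679637; f(w_2) = 0.036997
w_3 = 0.679637 - (0.036997)·(0.679637 - 0.987000)/(0.036997 - (-0.524635)) = 0.699884; f(w_3) = 0.002043

0.69988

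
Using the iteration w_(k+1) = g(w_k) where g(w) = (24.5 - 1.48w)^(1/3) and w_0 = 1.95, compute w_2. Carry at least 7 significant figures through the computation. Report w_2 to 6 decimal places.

w_1 = g(1.950000) = 2.785555
w_2 = g(2.785555) = 2.731384

2.731384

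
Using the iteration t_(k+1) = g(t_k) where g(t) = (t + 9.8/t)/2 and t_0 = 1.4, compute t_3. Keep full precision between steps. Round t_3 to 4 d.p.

3.1333

t_1 = g(1.400000) = 4.200000
t_2 = g(4.200000) = 3.266667
t_3 = g(3.266667) = 3.133333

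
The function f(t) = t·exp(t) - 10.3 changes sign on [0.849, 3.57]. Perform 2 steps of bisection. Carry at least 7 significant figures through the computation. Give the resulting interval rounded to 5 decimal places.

[1.52925, 2.20950]

f(0.849000) = -8.315625, f(3.570000) = 116.494238 (opposite signs)
step 1: m = 2.209500, f(m) = 9.831107 > 0 → root in [0.849000, 2.209500]
step 2: m = 1.529250, f(m) = -3.242948 < 0 → root in [1.529250, 2.209500]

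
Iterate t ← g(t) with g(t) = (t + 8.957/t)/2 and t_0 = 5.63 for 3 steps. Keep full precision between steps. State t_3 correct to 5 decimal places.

t_1 = g(5.630000) = 3.610471
t_2 = g(3.610471) = 3.045655
t_3 = g(3.045655) = 2.993283

2.99328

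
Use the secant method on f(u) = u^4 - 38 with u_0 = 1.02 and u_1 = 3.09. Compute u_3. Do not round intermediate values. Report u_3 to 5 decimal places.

2.26763

f(u_0) = -36.917568, f(u_1) = 53.166214
u_2 = 3.090000 - (53.166214)·(3.090000 - 1.020000)/(53.166214 - (-36.917568)) = 1.868314; f(u_2) = -25.815722
u_3 = 1.868314 - (-25.815722)·(1.868314 - 3.090000)/(-25.815722 - (53.166214)) = 2.267630; f(u_3) = -11.558351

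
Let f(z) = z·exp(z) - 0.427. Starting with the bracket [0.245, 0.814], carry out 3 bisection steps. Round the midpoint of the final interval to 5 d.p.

f(0.245000) = -0.113983, f(0.814000) = 1.410131 (opposite signs)
step 1: m = 0.529500, f(m) = 0.472135 > 0 → root in [0.245000, 0.529500]
step 2: m = 0.387250, f(m) = 0.143390 > 0 → root in [0.245000, 0.387250]
step 3: m = 0.316125, f(m) = 0.006661 > 0 → root in [0.245000, 0.316125]
Midpoint of [0.245000, 0.316125] = 0.280562

0.28056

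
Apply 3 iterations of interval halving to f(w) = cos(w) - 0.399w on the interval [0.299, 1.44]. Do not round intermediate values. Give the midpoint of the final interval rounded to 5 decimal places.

f(0.299000) = 0.836331, f(1.440000) = -0.444136 (opposite signs)
step 1: m = 0.869500, f(m) = 0.298278 > 0 → root in [0.869500, 1.440000]
step 2: m = 1.154750, f(m) = -0.056598 < 0 → root in [0.869500, 1.154750]
step 3: m = 1.012125, f(m) = 0.126222 > 0 → root in [1.012125, 1.154750]
Midpoint of [1.012125, 1.154750] = 1.083438

1.08344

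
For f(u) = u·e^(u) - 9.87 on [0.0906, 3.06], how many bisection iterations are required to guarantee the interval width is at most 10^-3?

12

Initial width b − a = 3.06 − 0.0906 = 2.969400.
After n steps the width is (b−a)/2^n; need (b−a)/2^n ≤ 10^-3.
So n ≥ log₂(2.969400/10^-3) = log₂(2969.4000) ≈ 11.5360.
Hence n = 12.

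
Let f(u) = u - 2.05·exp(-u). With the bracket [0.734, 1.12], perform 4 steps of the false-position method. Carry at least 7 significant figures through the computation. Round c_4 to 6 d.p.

0.864011

f(0.734000) = -0.249970, f(1.120000) = 0.451126
step 1: c = 0.871625, f(c) = 0.014169 > 0 → new bracket [0.734000, 0.871625]
step 2: c = 0.864243, f(c) = 0.000433 > 0 → new bracket [0.734000, 0.864243]
step 3: c = 0.864017, f(c) = 0.000013 > 0 → new bracket [0.734000, 0.864017]
step 4: c = 0.864011, f(c) = 0.000000 > 0 → new bracket [0.734000, 0.864011]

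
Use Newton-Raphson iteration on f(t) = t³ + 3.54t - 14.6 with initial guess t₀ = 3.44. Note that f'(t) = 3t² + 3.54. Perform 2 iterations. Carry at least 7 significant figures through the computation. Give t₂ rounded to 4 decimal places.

2.0452

t_0 = 3.440000: f = 38.285184, f' = 39.040800 → t_1 = 3.440000 - (38.285184)/(39.040800) = 2.459355
t_1 = 2.459355: f = 8.981336, f' = 21.685274 → t_2 = 2.459355 - (8.981336)/(21.685274) = 2.045187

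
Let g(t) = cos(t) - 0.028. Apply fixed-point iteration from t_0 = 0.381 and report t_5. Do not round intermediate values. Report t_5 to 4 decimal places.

t_1 = g(0.381000) = 0.900293
t_2 = g(0.900293) = 0.593380
t_3 = g(0.593380) = 0.801055
t_4 = g(0.801055) = 0.667949
t_5 = g(0.667949) = 0.757093

0.7571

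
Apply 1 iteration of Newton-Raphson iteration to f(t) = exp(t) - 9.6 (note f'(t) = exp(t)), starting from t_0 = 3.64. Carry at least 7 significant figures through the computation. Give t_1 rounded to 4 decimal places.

2.8920

t_0 = 3.640000: f = 28.491837, f' = 38.091837 → t_1 = 3.640000 - (28.491837)/(38.091837) = 2.892023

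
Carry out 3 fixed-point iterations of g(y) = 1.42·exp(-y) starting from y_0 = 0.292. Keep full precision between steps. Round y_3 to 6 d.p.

0.868395

y_1 = g(0.292000) = 1.060411
y_2 = g(1.060411) = 0.491765
y_3 = g(0.491765) = 0.868395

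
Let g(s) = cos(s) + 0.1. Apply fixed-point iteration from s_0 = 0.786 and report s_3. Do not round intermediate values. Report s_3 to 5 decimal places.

s_1 = g(0.786000) = 0.806681
s_2 = g(0.806681) = 0.791898
s_3 = g(0.791898) = 0.802495

0.80250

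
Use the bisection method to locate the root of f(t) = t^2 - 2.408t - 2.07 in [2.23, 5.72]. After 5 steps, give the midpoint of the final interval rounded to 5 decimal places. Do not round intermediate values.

f(2.230000) = -2.466940, f(5.720000) = 16.874640 (opposite signs)
step 1: m = 3.975000, f(m) = 4.158825 > 0 → root in [2.230000, 3.975000]
step 2: m = 3.102500, f(m) = 0.084686 > 0 → root in [2.230000, 3.102500]
step 3: m = 2.666250, f(m) = -1.381441 < 0 → root in [2.666250, 3.102500]
step 4: m = 2.884375, f(m) = -0.695956 < 0 → root in [2.884375, 3.102500]
step 5: m = 2.993437, f(m) = -0.317529 < 0 → root in [2.993437, 3.102500]
Midpoint of [2.993437, 3.102500] = 3.047969

3.04797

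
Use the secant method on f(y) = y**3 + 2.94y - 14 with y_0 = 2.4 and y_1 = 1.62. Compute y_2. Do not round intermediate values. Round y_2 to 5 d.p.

Secant update: y_(k+1) = y_k − f(y_k)·(y_k − y_(k-1))/(f(y_k) − f(y_(k-1))).
f(y_0) = 6.880000, f(y_1) = -4.985672
y_2 = 1.620000 - (-4.985672)·(1.620000 - 2.400000)/(-4.985672 - (6.880000)) = 1.947737; f(y_2) = -0.884558

1.94774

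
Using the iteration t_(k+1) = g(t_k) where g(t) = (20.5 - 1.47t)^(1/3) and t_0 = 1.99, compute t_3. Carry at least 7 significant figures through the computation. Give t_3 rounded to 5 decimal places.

2.55832

t_1 = g(1.990000) = 2.599936
t_2 = g(2.599936) = 2.554948
t_3 = g(2.554948) = 2.558321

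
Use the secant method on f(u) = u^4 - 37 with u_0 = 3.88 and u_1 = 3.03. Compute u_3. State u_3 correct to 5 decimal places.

2.54078

f(u_0) = 189.634959, f(u_1) = 47.288925
u_2 = 3.030000 - (47.288925)·(3.030000 - 3.880000)/(47.288925 - (189.634959)) = 2.747621; f(u_2) = 19.993728
u_3 = 2.747621 - (19.993728)·(2.747621 - 3.030000)/(19.993728 - (47.288925)) = 2.540778; f(u_3) = 4.674146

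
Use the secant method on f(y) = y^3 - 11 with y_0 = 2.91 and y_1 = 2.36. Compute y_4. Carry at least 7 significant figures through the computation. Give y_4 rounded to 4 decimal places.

2.2240

f(y_0) = 13.642171, f(y_1) = 2.144256
y_2 = 2.360000 - (2.144256)·(2.360000 - 2.910000)/(2.144256 - (13.642171)) = 2.257430; f(y_2) = 0.503842
y_3 = 2.257430 - (0.503842)·(2.257430 - 2.360000)/(0.503842 - (2.144256)) = 2.225926; f(y_3) = 0.028905
y_4 = 2.225926 - (0.028905)·(2.225926 - 2.257430)/(0.028905 - (0.503842)) = 2.224009; f(y_4) = 0.000430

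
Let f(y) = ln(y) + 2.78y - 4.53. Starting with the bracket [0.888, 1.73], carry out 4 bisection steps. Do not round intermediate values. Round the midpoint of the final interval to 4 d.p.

1.4932

f(0.888000) = -2.180144, f(1.730000) = 0.827521 (opposite signs)
step 1: m = 1.309000, f(m) = -0.621717 < 0 → root in [1.309000, 1.730000]
step 2: m = 1.519500, f(m) = 0.112591 > 0 → root in [1.309000, 1.519500]
step 3: m = 1.414250, f(m) = -0.251786 < 0 → root in [1.414250, 1.519500]
step 4: m = 1.466875, f(m) = -0.068953 < 0 → root in [1.466875, 1.519500]
Midpoint of [1.466875, 1.519500] = 1.493187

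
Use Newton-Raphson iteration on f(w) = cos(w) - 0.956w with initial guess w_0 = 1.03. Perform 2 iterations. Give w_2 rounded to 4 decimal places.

Newton update: w ← w − f(w)/f'(w).
f'(w) = -sin(w) - 0.956
w_0 = 1.030000: f = -0.469861, f' = -1.813299 → w_1 = 1.030000 - (-0.469861)/(-1.813299) = 0.770880
w_1 = 0.770880: f = -0.019664, f' = -1.652767 → w_2 = 0.770880 - (-0.019664)/(-1.652767) = 0.758983

0.7590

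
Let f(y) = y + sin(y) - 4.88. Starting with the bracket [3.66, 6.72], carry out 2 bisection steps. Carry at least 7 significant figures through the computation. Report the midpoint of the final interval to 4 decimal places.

f(3.660000) = -1.715497, f(6.720000) = 2.263055 (opposite signs)
step 1: m = 5.190000, f(m) = -0.578096 < 0 → root in [5.190000, 6.720000]
step 2: m = 5.955000, f(m) = 0.752674 > 0 → root in [5.190000, 5.955000]
Midpoint of [5.190000, 5.955000] = 5.572500

5.5725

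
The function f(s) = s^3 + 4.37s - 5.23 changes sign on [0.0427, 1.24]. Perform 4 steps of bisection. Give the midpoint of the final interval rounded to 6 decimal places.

f(0.042700) = -5.043323, f(1.240000) = 2.095424 (opposite signs)
step 1: m = 0.641350, f(m) = -2.163494 < 0 → root in [0.641350, 1.240000]
step 2: m = 0.940675, f(m) = -0.286876 < 0 → root in [0.940675, 1.240000]
step 3: m = 1.090337, f(m) = 0.831007 > 0 → root in [0.940675, 1.090337]
step 4: m = 1.015506, f(m) = 0.255006 > 0 → root in [0.940675, 1.015506]
Midpoint of [0.940675, 1.015506] = 0.978091

0.978091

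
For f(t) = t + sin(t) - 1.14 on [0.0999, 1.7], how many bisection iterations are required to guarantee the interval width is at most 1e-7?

24

Initial width b − a = 1.7 − 0.0999 = 1.600100.
After n steps the width is (b−a)/2^n; need (b−a)/2^n ≤ 1e-7.
So n ≥ log₂(1.600100/1e-7) = log₂(16001000.0000) ≈ 23.9317.
Hence n = 24.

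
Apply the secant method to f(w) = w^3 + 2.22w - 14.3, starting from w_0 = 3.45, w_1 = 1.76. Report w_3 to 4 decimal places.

f(w_0) = 34.422625, f(w_1) = -4.941024
w_2 = 1.760000 - (-4.941024)·(1.760000 - 3.450000)/(-4.941024 - (34.422625)) = 1.972133; f(w_2) = -2.251630
w_3 = 1.972133 - (-2.251630)·(1.972133 - 1.760000)/(-2.251630 - (-4.941024)) = 2.149736; f(w_3) = 0.407134

2.1497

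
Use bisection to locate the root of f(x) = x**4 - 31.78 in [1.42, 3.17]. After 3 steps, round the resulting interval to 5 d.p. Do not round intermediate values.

f(1.420000) = -27.714131, f(3.170000) = 69.200391 (opposite signs)
step 1: m = 2.295000, f(m) = -4.038448 < 0 → root in [2.295000, 3.170000]
step 2: m = 2.732500, f(m) = 23.969462 > 0 → root in [2.295000, 2.732500]
step 3: m = 2.513750, f(m) = 8.148991 > 0 → root in [2.295000, 2.513750]

[2.29500, 2.51375]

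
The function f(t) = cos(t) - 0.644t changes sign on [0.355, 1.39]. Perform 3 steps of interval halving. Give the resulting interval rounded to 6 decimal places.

f(0.355000) = 0.709026, f(1.390000) = -0.715347 (opposite signs)
step 1: m = 0.872500, f(m) = 0.081024 > 0 → root in [0.872500, 1.390000]
step 2: m = 1.131250, f(m) = -0.302996 < 0 → root in [0.872500, 1.131250]
step 3: m = 1.001875, f(m) = -0.106484 < 0 → root in [0.872500, 1.001875]

[0.872500, 1.001875]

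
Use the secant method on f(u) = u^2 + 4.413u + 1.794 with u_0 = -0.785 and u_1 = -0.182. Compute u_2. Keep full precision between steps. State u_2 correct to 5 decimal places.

-0.47914

f(u_0) = -1.053980, f(u_1) = 1.023958
u_2 = -0.182000 - (1.023958)·(-0.182000 - -0.785000)/(1.023958 - (-1.053980)) = -0.479144; f(u_2) = -0.090883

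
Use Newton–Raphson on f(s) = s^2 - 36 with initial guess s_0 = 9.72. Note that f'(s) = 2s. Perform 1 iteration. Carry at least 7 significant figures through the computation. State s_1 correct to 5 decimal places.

Newton update: s ← s − f(s)/f'(s).
s_0 = 9.720000: f = 58.478400, f' = 19.440000 → s_1 = 9.720000 - (58.478400)/(19.440000) = 6.711852

6.71185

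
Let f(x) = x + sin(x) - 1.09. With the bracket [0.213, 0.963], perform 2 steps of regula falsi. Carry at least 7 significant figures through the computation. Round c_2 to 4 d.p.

f(0.213000) = -0.665607, f(0.963000) = 0.693908
step 1: c = 0.580193, f(c) = 0.038379 > 0 → new bracket [0.213000, 0.580193]
step 2: c = 0.560175, f(c) = 0.001510 > 0 → new bracket [0.213000, 0.560175]

0.5602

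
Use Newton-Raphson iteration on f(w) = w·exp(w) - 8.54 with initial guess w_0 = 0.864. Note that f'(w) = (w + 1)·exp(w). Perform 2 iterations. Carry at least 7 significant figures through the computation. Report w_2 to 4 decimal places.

w_0 = 0.864000: f = -6.490046, f' = 4.422587 → w_1 = 0.864000 - (-6.490046)/(4.422587) = 2.331477
w_1 = 2.331477: f = 15.458217, f' = 34.291354 → w_2 = 2.331477 - (15.458217)/(34.291354) = 1.880687

1.8807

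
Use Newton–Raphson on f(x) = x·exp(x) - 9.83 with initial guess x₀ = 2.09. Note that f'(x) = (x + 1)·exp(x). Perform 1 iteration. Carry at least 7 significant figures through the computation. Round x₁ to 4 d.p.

1.8071

x_0 = 2.090000: f = 7.067473, f' = 24.982388 → x_1 = 2.090000 - (7.067473)/(24.982388) = 1.807102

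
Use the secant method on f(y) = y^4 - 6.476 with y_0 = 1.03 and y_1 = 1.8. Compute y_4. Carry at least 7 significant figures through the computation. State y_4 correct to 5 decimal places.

f(y_0) = -5.350491, f(y_1) = 4.021600
y_2 = 1.800000 - (4.021600)·(1.800000 - 1.030000)/(4.021600 - (-5.350491)) = 1.469590; f(y_2) = -1.811718
y_3 = 1.469590 - (-1.811718)·(1.469590 - 1.800000)/(-1.811718 - (4.021600)) = 1.572209; f(y_3) = -0.366000
y_4 = 1.572209 - (-0.366000)·(1.572209 - 1.469590)/(-0.366000 - (-1.811718)) = 1.598188; f(y_4) = 0.047967

1.59819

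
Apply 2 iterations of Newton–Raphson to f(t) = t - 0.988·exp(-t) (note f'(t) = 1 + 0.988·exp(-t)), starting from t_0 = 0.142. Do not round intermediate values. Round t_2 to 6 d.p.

t_0 = 0.142000: f = -0.715210, f' = 1.857210 → t_1 = 0.142000 - (-0.715210)/(1.857210) = 0.527099
t_1 = 0.527099: f = -0.056132, f' = 1.583231 → t_2 = 0.527099 - (-0.056132)/(1.583231) = 0.562553

0.562553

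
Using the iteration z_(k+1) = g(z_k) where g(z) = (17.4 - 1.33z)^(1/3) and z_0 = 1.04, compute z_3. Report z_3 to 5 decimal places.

z_1 = g(1.040000) = 2.520724
z_2 = g(2.520724) = 2.412861
z_3 = g(2.412861) = 2.421047

2.42105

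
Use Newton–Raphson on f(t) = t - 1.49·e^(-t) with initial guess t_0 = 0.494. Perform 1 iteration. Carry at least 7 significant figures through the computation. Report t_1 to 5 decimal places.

f'(t) = 1 + 1.49·e^(-t)
t_0 = 0.494000: f = -0.415169, f' = 1.909169 → t_1 = 0.494000 - (-0.415169)/(1.909169) = 0.711461

0.71146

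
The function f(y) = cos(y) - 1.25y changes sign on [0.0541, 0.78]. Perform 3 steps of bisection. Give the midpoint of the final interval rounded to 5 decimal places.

f(0.054100) = 0.930912, f(0.780000) = -0.264086 (opposite signs)
step 1: m = 0.417050, f(m) = 0.392975 > 0 → root in [0.417050, 0.780000]
step 2: m = 0.598525, f(m) = 0.078011 > 0 → root in [0.598525, 0.780000]
step 3: m = 0.689263, f(m) = -0.089863 < 0 → root in [0.598525, 0.689263]
Midpoint of [0.598525, 0.689263] = 0.643894

0.64389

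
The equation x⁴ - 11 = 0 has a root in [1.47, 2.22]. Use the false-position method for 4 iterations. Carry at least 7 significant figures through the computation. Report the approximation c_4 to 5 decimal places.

False-position update: c = (a·f(b) − b·f(a))/(f(b) − f(a)); replace the endpoint whose sign matches f(c).
f(1.470000) = -6.330511, f(2.220000) = 13.289127
step 1: c = 1.711996, f(c) = -2.409638 < 0 → new bracket [1.711996, 2.220000]
step 2: c = 1.789971, f(c) = -0.734407 < 0 → new bracket [1.789971, 2.220000]
step 3: c = 1.812492, f(c) = -0.207951 < 0 → new bracket [1.812492, 2.220000]
step 4: c = 1.818770, f(c) = -0.057636 < 0 → new bracket [1.818770, 2.220000]

1.81877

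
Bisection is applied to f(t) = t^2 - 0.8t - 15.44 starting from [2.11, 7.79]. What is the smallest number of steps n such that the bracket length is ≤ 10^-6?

23

Initial width b − a = 7.79 − 2.11 = 5.680000.
After n steps the width is (b−a)/2^n; need (b−a)/2^n ≤ 10^-6.
So n ≥ log₂(5.680000/10^-6) = log₂(5680000.0000) ≈ 22.4375.
Hence n = 23.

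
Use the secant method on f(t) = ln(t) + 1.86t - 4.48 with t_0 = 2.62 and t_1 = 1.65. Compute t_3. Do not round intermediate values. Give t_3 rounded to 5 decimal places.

f(t_0) = 1.356374, f(t_1) = -0.910225
t_2 = 1.650000 - (-0.910225)·(1.650000 - 2.620000)/(-0.910225 - (1.356374)) = 2.039534; f(t_2) = 0.026255
t_3 = 2.039534 - (0.026255)·(2.039534 - 1.650000)/(0.026255 - (-0.910225)) = 2.028613; f(t_3) = 0.000573

2.02861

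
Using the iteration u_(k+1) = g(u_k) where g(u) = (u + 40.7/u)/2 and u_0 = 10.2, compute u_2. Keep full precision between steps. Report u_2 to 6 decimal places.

u_1 = g(10.200000) = 7.095098
u_2 = g(7.095098) = 6.415726

6.415726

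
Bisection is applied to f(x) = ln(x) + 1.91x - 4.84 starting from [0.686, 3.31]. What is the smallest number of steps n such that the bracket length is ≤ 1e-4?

15

Initial width b − a = 3.31 − 0.686 = 2.624000.
After n steps the width is (b−a)/2^n; need (b−a)/2^n ≤ 1e-4.
So n ≥ log₂(2.624000/1e-4) = log₂(26240.0000) ≈ 14.6795.
Hence n = 15.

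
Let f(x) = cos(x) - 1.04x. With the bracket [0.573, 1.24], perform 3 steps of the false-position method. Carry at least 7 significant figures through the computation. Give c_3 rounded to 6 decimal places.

0.721663

f(0.573000) = 0.244358, f(1.240000) = -0.964804
step 1: c = 0.707793, f(c) = 0.023693 > 0 → new bracket [0.707793, 1.240000]
step 2: c = 0.720550, f(c) = 0.002071 > 0 → new bracket [0.720550, 1.240000]
step 3: c = 0.721663, f(c) = 0.000179 > 0 → new bracket [0.721663, 1.240000]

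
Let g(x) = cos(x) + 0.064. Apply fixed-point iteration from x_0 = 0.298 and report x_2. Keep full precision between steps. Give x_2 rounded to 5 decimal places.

x_1 = g(0.298000) = 1.019926
x_2 = g(1.019926) = 0.587429

0.58743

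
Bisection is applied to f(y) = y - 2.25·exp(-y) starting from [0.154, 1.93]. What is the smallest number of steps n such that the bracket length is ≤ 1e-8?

28

Initial width b − a = 1.93 − 0.154 = 1.776000.
After n steps the width is (b−a)/2^n; need (b−a)/2^n ≤ 1e-8.
So n ≥ log₂(1.776000/1e-8) = log₂(177600000.0000) ≈ 27.4041.
Hence n = 28.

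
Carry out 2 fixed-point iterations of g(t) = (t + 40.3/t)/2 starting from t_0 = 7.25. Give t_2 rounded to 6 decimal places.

6.348474

t_1 = g(7.250000) = 6.404310
t_2 = g(6.404310) = 6.348474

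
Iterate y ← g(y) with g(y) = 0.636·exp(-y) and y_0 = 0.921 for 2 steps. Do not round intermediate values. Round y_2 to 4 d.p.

y_1 = g(0.921000) = 0.253205
y_2 = g(0.253205) = 0.493732

0.4937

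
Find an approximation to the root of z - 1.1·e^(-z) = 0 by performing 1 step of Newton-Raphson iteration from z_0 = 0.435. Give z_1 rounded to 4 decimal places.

0.5968

f'(z) = 1 + 1.1·e^(-z)
z_0 = 0.435000: f = -0.276991, f' = 1.711991 → z_1 = 0.435000 - (-0.276991)/(1.711991) = 0.596795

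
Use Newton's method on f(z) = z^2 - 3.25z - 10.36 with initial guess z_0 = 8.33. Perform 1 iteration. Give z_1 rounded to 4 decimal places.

5.9470

Newton update: z ← z − f(z)/f'(z).
f'(z) = 2z - 3.25
z_0 = 8.330000: f = 31.956400, f' = 13.410000 → z_1 = 8.330000 - (31.956400)/(13.410000) = 5.946972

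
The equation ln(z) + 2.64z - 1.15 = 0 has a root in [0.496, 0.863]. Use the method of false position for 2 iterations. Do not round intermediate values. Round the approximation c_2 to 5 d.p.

0.61830

f(0.496000) = -0.541739, f(0.863000) = 0.980979
step 1: c = 0.626568, f(c) = 0.036642 > 0 → new bracket [0.496000, 0.626568]
step 2: c = 0.618296, f(c) = 0.001515 > 0 → new bracket [0.496000, 0.618296]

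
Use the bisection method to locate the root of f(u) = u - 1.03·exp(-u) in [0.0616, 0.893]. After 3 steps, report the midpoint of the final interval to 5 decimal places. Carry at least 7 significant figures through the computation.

f(0.061600) = -0.906867, f(0.893000) = 0.471292 (opposite signs)
step 1: m = 0.477300, f(m) = -0.161770 < 0 → root in [0.477300, 0.893000]
step 2: m = 0.685150, f(m) = 0.166015 > 0 → root in [0.477300, 0.685150]
step 3: m = 0.581225, f(m) = 0.005236 > 0 → root in [0.477300, 0.581225]
Midpoint of [0.477300, 0.581225] = 0.529262

0.52926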